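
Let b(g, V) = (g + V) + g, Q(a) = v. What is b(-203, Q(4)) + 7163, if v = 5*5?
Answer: 6782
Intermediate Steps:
v = 25
Q(a) = 25
b(g, V) = V + 2*g (b(g, V) = (V + g) + g = V + 2*g)
b(-203, Q(4)) + 7163 = (25 + 2*(-203)) + 7163 = (25 - 406) + 7163 = -381 + 7163 = 6782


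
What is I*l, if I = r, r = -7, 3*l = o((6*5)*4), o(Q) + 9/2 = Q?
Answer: -539/2 ≈ -269.50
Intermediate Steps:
o(Q) = -9/2 + Q
l = 77/2 (l = (-9/2 + (6*5)*4)/3 = (-9/2 + 30*4)/3 = (-9/2 + 120)/3 = (⅓)*(231/2) = 77/2 ≈ 38.500)
I = -7
I*l = -7*77/2 = -539/2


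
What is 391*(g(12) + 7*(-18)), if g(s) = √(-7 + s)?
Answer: -49266 + 391*√5 ≈ -48392.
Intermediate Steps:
391*(g(12) + 7*(-18)) = 391*(√(-7 + 12) + 7*(-18)) = 391*(√5 - 126) = 391*(-126 + √5) = -49266 + 391*√5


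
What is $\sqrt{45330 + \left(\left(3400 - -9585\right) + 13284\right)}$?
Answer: $\sqrt{71599} \approx 267.58$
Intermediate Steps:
$\sqrt{45330 + \left(\left(3400 - -9585\right) + 13284\right)} = \sqrt{45330 + \left(\left(3400 + 9585\right) + 13284\right)} = \sqrt{45330 + \left(12985 + 13284\right)} = \sqrt{45330 + 26269} = \sqrt{71599}$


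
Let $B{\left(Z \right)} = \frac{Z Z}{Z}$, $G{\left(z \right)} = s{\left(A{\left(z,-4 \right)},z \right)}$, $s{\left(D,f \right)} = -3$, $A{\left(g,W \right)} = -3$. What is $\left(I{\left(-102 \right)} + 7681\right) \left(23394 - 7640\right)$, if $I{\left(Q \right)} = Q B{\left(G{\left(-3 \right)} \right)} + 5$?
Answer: $125905968$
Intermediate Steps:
$G{\left(z \right)} = -3$
$B{\left(Z \right)} = Z$ ($B{\left(Z \right)} = \frac{Z^{2}}{Z} = Z$)
$I{\left(Q \right)} = 5 - 3 Q$ ($I{\left(Q \right)} = Q \left(-3\right) + 5 = - 3 Q + 5 = 5 - 3 Q$)
$\left(I{\left(-102 \right)} + 7681\right) \left(23394 - 7640\right) = \left(\left(5 - -306\right) + 7681\right) \left(23394 - 7640\right) = \left(\left(5 + 306\right) + 7681\right) 15754 = \left(311 + 7681\right) 15754 = 7992 \cdot 15754 = 125905968$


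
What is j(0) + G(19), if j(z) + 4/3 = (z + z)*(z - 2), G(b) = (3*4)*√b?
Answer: -4/3 + 12*√19 ≈ 50.973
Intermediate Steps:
G(b) = 12*√b
j(z) = -4/3 + 2*z*(-2 + z) (j(z) = -4/3 + (z + z)*(z - 2) = -4/3 + (2*z)*(-2 + z) = -4/3 + 2*z*(-2 + z))
j(0) + G(19) = (-4/3 - 4*0 + 2*0²) + 12*√19 = (-4/3 + 0 + 2*0) + 12*√19 = (-4/3 + 0 + 0) + 12*√19 = -4/3 + 12*√19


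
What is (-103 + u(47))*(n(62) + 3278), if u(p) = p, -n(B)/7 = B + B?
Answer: -134960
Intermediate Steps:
n(B) = -14*B (n(B) = -7*(B + B) = -14*B)
(-103 + u(47))*(n(62) + 3278) = (-103 + 47)*(-14*62 + 3278) = -56*(-868 + 3278) = -56*2410 = -134960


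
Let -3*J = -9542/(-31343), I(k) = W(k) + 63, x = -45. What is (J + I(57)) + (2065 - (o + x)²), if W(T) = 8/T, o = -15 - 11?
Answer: -400319509/137427 ≈ -2913.0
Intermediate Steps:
o = -26
I(k) = 63 + 8/k (I(k) = 8/k + 63 = 63 + 8/k)
J = -734/7233 (J = -(-9542)/(3*(-31343)) = -(-9542)*(-1)/(3*31343) = -⅓*734/2411 = -734/7233 ≈ -0.10148)
(J + I(57)) + (2065 - (o + x)²) = (-734/7233 + (63 + 8/57)) + (2065 - (-26 - 45)²) = (-734/7233 + (63 + 8*(1/57))) + (2065 - 1*(-71)²) = (-734/7233 + (63 + 8/57)) + (2065 - 1*5041) = (-734/7233 + 3599/57) + (2065 - 5041) = 8663243/137427 - 2976 = -400319509/137427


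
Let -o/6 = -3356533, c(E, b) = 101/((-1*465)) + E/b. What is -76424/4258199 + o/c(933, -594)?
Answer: -2631873519546758684/233651637329 ≈ -1.1264e+7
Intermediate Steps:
c(E, b) = -101/465 + E/b (c(E, b) = 101/(-465) + E/b = 101*(-1/465) + E/b = -101/465 + E/b)
o = 20139198 (o = -6*(-3356533) = 20139198)
-76424/4258199 + o/c(933, -594) = -76424/4258199 + 20139198/(-101/465 + 933/(-594)) = -76424*1/4258199 + 20139198/(-101/465 + 933*(-1/594)) = -76424/4258199 + 20139198/(-101/465 - 311/198) = -76424/4258199 + 20139198/(-54871/30690) = -76424/4258199 + 20139198*(-30690/54871) = -76424/4258199 - 618071986620/54871 = -2631873519546758684/233651637329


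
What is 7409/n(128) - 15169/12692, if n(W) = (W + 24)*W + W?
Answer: -50758667/62140032 ≈ -0.81684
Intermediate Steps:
n(W) = W + W*(24 + W) (n(W) = (24 + W)*W + W = W*(24 + W) + W = W + W*(24 + W))
7409/n(128) - 15169/12692 = 7409/((128*(25 + 128))) - 15169/12692 = 7409/((128*153)) - 15169*1/12692 = 7409/19584 - 15169/12692 = -50758667/62140032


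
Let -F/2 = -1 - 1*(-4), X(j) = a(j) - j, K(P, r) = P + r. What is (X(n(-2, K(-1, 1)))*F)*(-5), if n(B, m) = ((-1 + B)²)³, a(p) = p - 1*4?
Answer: -120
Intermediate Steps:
a(p) = -4 + p (a(p) = p - 4 = -4 + p)
n(B, m) = (-1 + B)⁶
X(j) = -4 (X(j) = (-4 + j) - j = -4)
F = -6 (F = -2*(-1 - 1*(-4)) = -2*(-1 + 4) = -2*3 = -6)
(X(n(-2, K(-1, 1)))*F)*(-5) = -4*(-6)*(-5) = 24*(-5) = -120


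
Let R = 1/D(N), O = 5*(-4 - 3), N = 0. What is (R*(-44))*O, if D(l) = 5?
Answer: 308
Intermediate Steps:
O = -35 (O = 5*(-7) = -35)
R = ⅕ (R = 1/5 = ⅕ ≈ 0.20000)
(R*(-44))*O = ((⅕)*(-44))*(-35) = -44/5*(-35) = 308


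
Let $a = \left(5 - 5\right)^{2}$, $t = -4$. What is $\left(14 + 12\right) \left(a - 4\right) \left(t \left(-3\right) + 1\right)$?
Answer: $-1352$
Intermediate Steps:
$a = 0$ ($a = 0^{2} = 0$)
$\left(14 + 12\right) \left(a - 4\right) \left(t \left(-3\right) + 1\right) = \left(14 + 12\right) \left(0 - 4\right) \left(\left(-4\right) \left(-3\right) + 1\right) = 26 \left(-4\right) \left(12 + 1\right) = \left(-104\right) 13 = -1352$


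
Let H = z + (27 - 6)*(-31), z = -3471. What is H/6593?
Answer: -4122/6593 ≈ -0.62521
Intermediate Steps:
H = -4122 (H = -3471 + (27 - 6)*(-31) = -3471 + 21*(-31) = -3471 - 651 = -4122)
H/6593 = -4122/6593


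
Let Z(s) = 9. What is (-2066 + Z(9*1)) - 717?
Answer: -2774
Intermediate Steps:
(-2066 + Z(9*1)) - 717 = (-2066 + 9) - 717 = -2057 - 717 = -2774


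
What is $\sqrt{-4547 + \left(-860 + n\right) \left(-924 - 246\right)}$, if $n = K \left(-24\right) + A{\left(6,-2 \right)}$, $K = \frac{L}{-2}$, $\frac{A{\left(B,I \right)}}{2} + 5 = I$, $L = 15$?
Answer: $11 \sqrt{6673} \approx 898.57$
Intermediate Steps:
$A{\left(B,I \right)} = -10 + 2 I$
$K = - \frac{15}{2}$ ($K = \frac{15}{-2} = 15 \left(- \frac{1}{2}\right) = - \frac{15}{2} \approx -7.5$)
$n = 166$ ($n = \left(- \frac{15}{2}\right) \left(-24\right) + \left(-10 + 2 \left(-2\right)\right) = 180 - 14 = 166$)
$\sqrt{-4547 + \left(-860 + n\right) \left(-924 - 246\right)} = \sqrt{-4547 + \left(-860 + 166\right) \left(-924 - 246\right)} = \sqrt{-4547 - 694 \left(-924 - 246\right)} = \sqrt{-4547 - -811980} = \sqrt{-4547 + 811980} = \sqrt{807433} = 11 \sqrt{6673}$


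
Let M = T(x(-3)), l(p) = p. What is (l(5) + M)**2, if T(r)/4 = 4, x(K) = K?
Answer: 441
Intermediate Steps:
T(r) = 16 (T(r) = 4*4 = 16)
M = 16
(l(5) + M)**2 = (5 + 16)**2 = 21**2 = 441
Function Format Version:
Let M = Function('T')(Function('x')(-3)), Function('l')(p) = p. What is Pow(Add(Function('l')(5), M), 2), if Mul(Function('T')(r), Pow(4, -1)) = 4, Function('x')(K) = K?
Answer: 441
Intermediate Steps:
Function('T')(r) = 16 (Function('T')(r) = Mul(4, 4) = 16)
M = 16
Pow(Add(Function('l')(5), M), 2) = Pow(Add(5, 16), 2) = Pow(21, 2) = 441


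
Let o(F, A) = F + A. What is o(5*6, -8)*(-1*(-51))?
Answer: 1122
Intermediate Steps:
o(F, A) = A + F
o(5*6, -8)*(-1*(-51)) = (-8 + 5*6)*(-1*(-51)) = (-8 + 30)*51 = 22*51 = 1122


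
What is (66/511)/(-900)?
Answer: -11/76650 ≈ -0.00014351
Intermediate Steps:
(66/511)/(-900) = (66*(1/511))*(-1/900) = (66/511)*(-1/900) = -11/76650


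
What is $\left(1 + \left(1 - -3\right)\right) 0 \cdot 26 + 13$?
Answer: $13$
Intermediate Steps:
$\left(1 + \left(1 - -3\right)\right) 0 \cdot 26 + 13 = \left(1 + \left(1 + 3\right)\right) 0 \cdot 26 + 13 = \left(1 + 4\right) 0 \cdot 26 + 13 = 5 \cdot 0 \cdot 26 + 13 = 0 \cdot 26 + 13 = 0 + 13 = 13$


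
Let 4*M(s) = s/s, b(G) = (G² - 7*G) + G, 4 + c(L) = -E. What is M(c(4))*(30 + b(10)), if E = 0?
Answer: 35/2 ≈ 17.500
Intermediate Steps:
c(L) = -4 (c(L) = -4 - 1*0 = -4 + 0 = -4)
b(G) = G² - 6*G
M(s) = ¼ (M(s) = (s/s)/4 = (¼)*1 = ¼)
M(c(4))*(30 + b(10)) = (30 + 10*(-6 + 10))/4 = (30 + 10*4)/4 = (30 + 40)/4 = (¼)*70 = 35/2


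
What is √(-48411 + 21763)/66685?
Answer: 2*I*√6662/66685 ≈ 0.002448*I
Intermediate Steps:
√(-48411 + 21763)/66685 = √(-26648)*(1/66685) = (2*I*√6662)*(1/66685) = 2*I*√6662/66685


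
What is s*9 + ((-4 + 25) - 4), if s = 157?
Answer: 1430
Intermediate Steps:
s*9 + ((-4 + 25) - 4) = 157*9 + ((-4 + 25) - 4) = 1413 + (21 - 4) = 1413 + 17 = 1430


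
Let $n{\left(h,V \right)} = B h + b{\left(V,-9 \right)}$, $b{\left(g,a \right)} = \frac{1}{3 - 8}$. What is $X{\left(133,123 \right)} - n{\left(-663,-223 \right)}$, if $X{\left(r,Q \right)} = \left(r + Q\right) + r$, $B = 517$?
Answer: $\frac{1715801}{5} \approx 3.4316 \cdot 10^{5}$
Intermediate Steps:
$b{\left(g,a \right)} = - \frac{1}{5}$ ($b{\left(g,a \right)} = \frac{1}{-5} = - \frac{1}{5}$)
$X{\left(r,Q \right)} = Q + 2 r$ ($X{\left(r,Q \right)} = \left(Q + r\right) + r = Q + 2 r$)
$n{\left(h,V \right)} = - \frac{1}{5} + 517 h$ ($n{\left(h,V \right)} = 517 h - \frac{1}{5} = - \frac{1}{5} + 517 h$)
$X{\left(133,123 \right)} - n{\left(-663,-223 \right)} = \left(123 + 2 \cdot 133\right) - \left(- \frac{1}{5} + 517 \left(-663\right)\right) = \left(123 + 266\right) - \left(- \frac{1}{5} - 342771\right) = 389 - - \frac{1713856}{5} = 389 + \frac{1713856}{5} = \frac{1715801}{5}$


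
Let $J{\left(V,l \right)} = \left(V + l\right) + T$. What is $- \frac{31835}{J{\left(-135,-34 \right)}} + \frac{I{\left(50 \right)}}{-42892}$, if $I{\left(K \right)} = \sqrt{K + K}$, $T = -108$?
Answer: $\frac{682732025}{5940542} \approx 114.93$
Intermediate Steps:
$J{\left(V,l \right)} = -108 + V + l$ ($J{\left(V,l \right)} = \left(V + l\right) - 108 = -108 + V + l$)
$I{\left(K \right)} = \sqrt{2} \sqrt{K}$ ($I{\left(K \right)} = \sqrt{2 K} = \sqrt{2} \sqrt{K}$)
$- \frac{31835}{J{\left(-135,-34 \right)}} + \frac{I{\left(50 \right)}}{-42892} = - \frac{31835}{-108 - 135 - 34} + \frac{\sqrt{2} \sqrt{50}}{-42892} = - \frac{31835}{-277} + \sqrt{2} \cdot 5 \sqrt{2} \left(- \frac{1}{42892}\right) = \left(-31835\right) \left(- \frac{1}{277}\right) + 10 \left(- \frac{1}{42892}\right) = \frac{31835}{277} - \frac{5}{21446} = \frac{682732025}{5940542}$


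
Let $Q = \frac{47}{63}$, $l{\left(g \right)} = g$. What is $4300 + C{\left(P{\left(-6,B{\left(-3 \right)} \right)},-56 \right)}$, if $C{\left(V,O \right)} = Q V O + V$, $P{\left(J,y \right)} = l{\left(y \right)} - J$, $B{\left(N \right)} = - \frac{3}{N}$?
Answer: $\frac{36131}{9} \approx 4014.6$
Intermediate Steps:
$P{\left(J,y \right)} = y - J$
$Q = \frac{47}{63}$ ($Q = 47 \cdot \frac{1}{63} = \frac{47}{63} \approx 0.74603$)
$C{\left(V,O \right)} = V + \frac{47 O V}{63}$ ($C{\left(V,O \right)} = \frac{47 V}{63} O + V = \frac{47 O V}{63} + V = V + \frac{47 O V}{63}$)
$4300 + C{\left(P{\left(-6,B{\left(-3 \right)} \right)},-56 \right)} = 4300 + \frac{\left(- \frac{3}{-3} - -6\right) \left(63 + 47 \left(-56\right)\right)}{63} = 4300 + \frac{\left(\left(-3\right) \left(- \frac{1}{3}\right) + 6\right) \left(63 - 2632\right)}{63} = 4300 + \frac{1}{63} \left(1 + 6\right) \left(-2569\right) = 4300 + \frac{1}{63} \cdot 7 \left(-2569\right) = 4300 - \frac{2569}{9} = \frac{36131}{9}$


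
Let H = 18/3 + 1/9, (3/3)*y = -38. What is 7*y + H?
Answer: -2339/9 ≈ -259.89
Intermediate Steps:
y = -38
H = 55/9 (H = 18*(⅓) + 1*(⅑) = 6 + ⅑ = 55/9 ≈ 6.1111)
7*y + H = 7*(-38) + 55/9 = -266 + 55/9 = -2339/9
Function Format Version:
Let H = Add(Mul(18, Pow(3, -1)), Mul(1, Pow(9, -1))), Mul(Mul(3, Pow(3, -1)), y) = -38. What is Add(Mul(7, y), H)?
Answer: Rational(-2339, 9) ≈ -259.89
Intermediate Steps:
y = -38
H = Rational(55, 9) (H = Add(Mul(18, Rational(1, 3)), Mul(1, Rational(1, 9))) = Add(6, Rational(1, 9)) = Rational(55, 9) ≈ 6.1111)
Add(Mul(7, y), H) = Add(Mul(7, -38), Rational(55, 9)) = Add(-266, Rational(55, 9)) = Rational(-2339, 9)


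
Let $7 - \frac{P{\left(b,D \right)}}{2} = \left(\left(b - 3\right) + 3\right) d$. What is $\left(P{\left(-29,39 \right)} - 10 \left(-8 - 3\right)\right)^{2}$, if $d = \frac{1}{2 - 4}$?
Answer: $9025$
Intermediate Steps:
$d = - \frac{1}{2}$ ($d = \frac{1}{-2} = - \frac{1}{2} \approx -0.5$)
$P{\left(b,D \right)} = 14 + b$ ($P{\left(b,D \right)} = 14 - 2 \left(\left(b - 3\right) + 3\right) \left(- \frac{1}{2}\right) = 14 - 2 \left(\left(-3 + b\right) + 3\right) \left(- \frac{1}{2}\right) = 14 - 2 b \left(- \frac{1}{2}\right) = 14 - 2 \left(- \frac{b}{2}\right) = 14 + b$)
$\left(P{\left(-29,39 \right)} - 10 \left(-8 - 3\right)\right)^{2} = \left(\left(14 - 29\right) - 10 \left(-8 - 3\right)\right)^{2} = \left(-15 - -110\right)^{2} = \left(-15 + 110\right)^{2} = 95^{2} = 9025$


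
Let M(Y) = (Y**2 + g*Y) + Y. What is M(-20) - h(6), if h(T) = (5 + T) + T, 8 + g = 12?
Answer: 283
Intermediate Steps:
g = 4 (g = -8 + 12 = 4)
M(Y) = Y**2 + 5*Y (M(Y) = (Y**2 + 4*Y) + Y = Y**2 + 5*Y)
h(T) = 5 + 2*T
M(-20) - h(6) = -20*(5 - 20) - (5 + 2*6) = -20*(-15) - (5 + 12) = 300 - 1*17 = 300 - 17 = 283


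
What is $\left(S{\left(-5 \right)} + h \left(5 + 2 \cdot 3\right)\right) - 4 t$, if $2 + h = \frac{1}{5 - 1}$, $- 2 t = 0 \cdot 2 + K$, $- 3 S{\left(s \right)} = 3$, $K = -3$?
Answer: $- \frac{105}{4} \approx -26.25$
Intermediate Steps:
$S{\left(s \right)} = -1$ ($S{\left(s \right)} = \left(- \frac{1}{3}\right) 3 = -1$)
$t = \frac{3}{2}$ ($t = - \frac{0 \cdot 2 - 3}{2} = - \frac{0 - 3}{2} = \left(- \frac{1}{2}\right) \left(-3\right) = \frac{3}{2} \approx 1.5$)
$h = - \frac{7}{4}$ ($h = -2 + \frac{1}{5 - 1} = -2 + \frac{1}{4} = - \frac{7}{4} \approx -1.75$)
$\left(S{\left(-5 \right)} + h \left(5 + 2 \cdot 3\right)\right) - 4 t = \left(-1 - \frac{7 \left(5 + 2 \cdot 3\right)}{4}\right) - 6 = \left(-1 - \frac{7 \left(5 + 6\right)}{4}\right) - 6 = \left(-1 - \frac{77}{4}\right) - 6 = - \frac{81}{4} - 6 = - \frac{105}{4}$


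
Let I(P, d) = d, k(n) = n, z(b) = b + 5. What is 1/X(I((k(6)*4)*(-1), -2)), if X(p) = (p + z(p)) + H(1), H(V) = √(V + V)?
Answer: -1 + √2 ≈ 0.41421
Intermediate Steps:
z(b) = 5 + b
H(V) = √2*√V (H(V) = √(2*V) = √2*√V)
X(p) = 5 + √2 + 2*p (X(p) = (p + (5 + p)) + √2*√1 = (5 + 2*p) + √2*1 = (5 + 2*p) + √2 = 5 + √2 + 2*p)
1/X(I((k(6)*4)*(-1), -2)) = 1/(5 + √2 + 2*(-2)) = 1/(5 + √2 - 4) = 1/(1 + √2)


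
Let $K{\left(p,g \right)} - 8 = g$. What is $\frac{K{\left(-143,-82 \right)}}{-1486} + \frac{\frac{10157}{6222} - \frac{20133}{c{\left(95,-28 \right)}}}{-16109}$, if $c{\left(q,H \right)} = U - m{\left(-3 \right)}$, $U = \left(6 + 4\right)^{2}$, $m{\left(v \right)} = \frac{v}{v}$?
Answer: $\frac{51052207627}{819181408254} \approx 0.062321$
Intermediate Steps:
$K{\left(p,g \right)} = 8 + g$
$m{\left(v \right)} = 1$
$U = 100$ ($U = 10^{2} = 100$)
$c{\left(q,H \right)} = 99$ ($c{\left(q,H \right)} = 100 - 1 = 99$)
$\frac{K{\left(-143,-82 \right)}}{-1486} + \frac{\frac{10157}{6222} - \frac{20133}{c{\left(95,-28 \right)}}}{-16109} = \frac{8 - 82}{-1486} + \frac{\frac{10157}{6222} - \frac{20133}{99}}{-16109} = \left(-74\right) \left(- \frac{1}{1486}\right) + \left(10157 \cdot \frac{1}{6222} - \frac{2237}{11}\right) \left(- \frac{1}{16109}\right) = \frac{37}{743} + \left(\frac{10157}{6222} - \frac{2237}{11}\right) \left(- \frac{1}{16109}\right) = \frac{37}{743} - - \frac{13806887}{1102532178} = \frac{37}{743} + \frac{13806887}{1102532178} = \frac{51052207627}{819181408254}$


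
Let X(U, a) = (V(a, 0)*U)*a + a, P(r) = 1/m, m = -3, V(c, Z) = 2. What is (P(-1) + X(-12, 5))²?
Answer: 119716/9 ≈ 13302.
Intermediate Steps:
P(r) = -⅓ (P(r) = 1/(-3) = -⅓)
X(U, a) = a + 2*U*a (X(U, a) = (2*U)*a + a = 2*U*a + a = a + 2*U*a)
(P(-1) + X(-12, 5))² = (-⅓ + 5*(1 + 2*(-12)))² = (-⅓ + 5*(1 - 24))² = (-⅓ + 5*(-23))² = (-⅓ - 115)² = (-346/3)² = 119716/9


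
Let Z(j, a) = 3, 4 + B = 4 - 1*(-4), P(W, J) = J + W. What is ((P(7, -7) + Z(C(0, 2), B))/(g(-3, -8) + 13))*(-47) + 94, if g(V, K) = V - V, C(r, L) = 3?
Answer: 1081/13 ≈ 83.154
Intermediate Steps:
g(V, K) = 0
B = 4 (B = -4 + (4 - 1*(-4)) = -4 + (4 + 4) = -4 + 8 = 4)
((P(7, -7) + Z(C(0, 2), B))/(g(-3, -8) + 13))*(-47) + 94 = (((-7 + 7) + 3)/(0 + 13))*(-47) + 94 = ((0 + 3)/13)*(-47) + 94 = (3*(1/13))*(-47) + 94 = (3/13)*(-47) + 94 = -141/13 + 94 = 1081/13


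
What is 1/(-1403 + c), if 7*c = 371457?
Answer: 7/361636 ≈ 1.9356e-5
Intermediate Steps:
c = 371457/7 (c = (⅐)*371457 = 371457/7 ≈ 53065.)
1/(-1403 + c) = 1/(-1403 + 371457/7) = 1/(361636/7) = 7/361636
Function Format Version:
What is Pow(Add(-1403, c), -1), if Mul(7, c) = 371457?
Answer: Rational(7, 361636) ≈ 1.9356e-5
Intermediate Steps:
c = Rational(371457, 7) (c = Mul(Rational(1, 7), 371457) = Rational(371457, 7) ≈ 53065.)
Pow(Add(-1403, c), -1) = Pow(Add(-1403, Rational(371457, 7)), -1) = Pow(Rational(361636, 7), -1) = Rational(7, 361636)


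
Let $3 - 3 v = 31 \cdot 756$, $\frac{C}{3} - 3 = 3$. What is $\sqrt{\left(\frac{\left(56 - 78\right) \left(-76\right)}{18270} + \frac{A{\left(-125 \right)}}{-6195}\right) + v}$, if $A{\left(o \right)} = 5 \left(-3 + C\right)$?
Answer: $\frac{4 i \sqrt{15756540030385}}{179655} \approx 88.379 i$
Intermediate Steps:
$C = 18$ ($C = 9 + 3 \cdot 3 = 9 + 9 = 18$)
$A{\left(o \right)} = 75$ ($A{\left(o \right)} = 5 \left(-3 + 18\right) = 5 \cdot 15 = 75$)
$v = -7811$ ($v = 1 - \frac{31 \cdot 756}{3} = 1 - 7812 = -7811$)
$\sqrt{\left(\frac{\left(56 - 78\right) \left(-76\right)}{18270} + \frac{A{\left(-125 \right)}}{-6195}\right) + v} = \sqrt{\left(\frac{\left(56 - 78\right) \left(-76\right)}{18270} + \frac{75}{-6195}\right) - 7811} = \sqrt{\left(\left(-22\right) \left(-76\right) \frac{1}{18270} + 75 \left(- \frac{1}{6195}\right)\right) - 7811} = \sqrt{\left(1672 \cdot \frac{1}{18270} - \frac{5}{413}\right) - 7811} = \sqrt{\left(\frac{836}{9135} - \frac{5}{413}\right) - 7811} = \sqrt{\frac{42799}{538965} - 7811} = \sqrt{- \frac{4209812816}{538965}} = \frac{4 i \sqrt{15756540030385}}{179655}$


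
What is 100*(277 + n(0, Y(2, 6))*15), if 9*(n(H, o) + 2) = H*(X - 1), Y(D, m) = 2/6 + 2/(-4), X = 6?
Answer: 24700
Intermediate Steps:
Y(D, m) = -⅙ (Y(D, m) = 2*(⅙) + 2*(-¼) = ⅓ - ½ = -⅙)
n(H, o) = -2 + 5*H/9 (n(H, o) = -2 + (H*(6 - 1))/9 = -2 + (H*5)/9 = -2 + (5*H)/9 = -2 + 5*H/9)
100*(277 + n(0, Y(2, 6))*15) = 100*(277 + (-2 + (5/9)*0)*15) = 100*(277 + (-2 + 0)*15) = 100*(277 - 2*15) = 100*(277 - 30) = 100*247 = 24700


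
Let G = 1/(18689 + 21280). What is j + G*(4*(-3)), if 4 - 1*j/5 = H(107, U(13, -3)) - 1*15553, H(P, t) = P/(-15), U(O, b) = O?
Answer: 1036804738/13323 ≈ 77821.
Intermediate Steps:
H(P, t) = -P/15 (H(P, t) = P*(-1/15) = -P/15)
G = 1/39969 ≈ 2.5019e-5
j = 233462/3 (j = 20 - 5*(-1/15*107 - 1*15553) = 20 - 5*(-107/15 - 15553) = 20 - 5*(-233402/15) = 20 + 233402/3 = 233462/3 ≈ 77821.)
j + G*(4*(-3)) = 233462/3 + (4*(-3))/39969 = 233462/3 + (1/39969)*(-12) = 233462/3 - 4/13323 = 1036804738/13323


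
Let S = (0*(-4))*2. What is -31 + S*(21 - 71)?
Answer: -31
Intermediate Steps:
S = 0 (S = 0*2 = 0)
-31 + S*(21 - 71) = -31 + 0*(21 - 71) = -31 + 0*(-50) = -31 + 0 = -31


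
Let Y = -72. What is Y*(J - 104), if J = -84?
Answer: 13536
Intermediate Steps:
Y*(J - 104) = -72*(-84 - 104) = -72*(-188) = 13536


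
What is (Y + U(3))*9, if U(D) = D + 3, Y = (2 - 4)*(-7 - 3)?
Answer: 234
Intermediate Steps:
Y = 20 (Y = -2*(-10) = 20)
U(D) = 3 + D
(Y + U(3))*9 = (20 + (3 + 3))*9 = (20 + 6)*9 = 26*9 = 234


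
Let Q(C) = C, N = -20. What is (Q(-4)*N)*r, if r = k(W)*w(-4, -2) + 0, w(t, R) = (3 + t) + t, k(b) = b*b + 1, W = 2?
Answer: -2000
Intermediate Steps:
k(b) = 1 + b² (k(b) = b² + 1 = 1 + b²)
w(t, R) = 3 + 2*t
r = -25 (r = (1 + 2²)*(3 + 2*(-4)) + 0 = (1 + 4)*(3 - 8) + 0 = 5*(-5) + 0 = -25 + 0 = -25)
(Q(-4)*N)*r = -4*(-20)*(-25) = 80*(-25) = -2000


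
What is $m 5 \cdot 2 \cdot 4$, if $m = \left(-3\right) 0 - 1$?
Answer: $-40$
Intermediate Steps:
$m = -1$ ($m = 0 - 1 = -1$)
$m 5 \cdot 2 \cdot 4 = - 5 \cdot 2 \cdot 4 = - 10 \cdot 4 = \left(-1\right) 40 = -40$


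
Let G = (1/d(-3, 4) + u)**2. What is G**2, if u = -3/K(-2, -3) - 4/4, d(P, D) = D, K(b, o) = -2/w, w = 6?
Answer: 1185921/256 ≈ 4632.5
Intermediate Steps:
K(b, o) = -1/3 (K(b, o) = -2/6 = -2*1/6 = -1/3)
u = 8 (u = -3/(-1/3) - 4/4 = -3*(-3) - 4*1/4 = 9 - 1 = 8)
G = 1089/16 (G = (1/4 + 8)**2 = (33/4)**2 = 1089/16 ≈ 68.063)
G**2 = (1089/16)**2 = 1185921/256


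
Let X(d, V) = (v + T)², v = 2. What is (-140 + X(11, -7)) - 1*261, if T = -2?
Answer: -401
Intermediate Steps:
X(d, V) = 0 (X(d, V) = (2 - 2)² = 0² = 0)
(-140 + X(11, -7)) - 1*261 = (-140 + 0) - 1*261 = -140 - 261 = -401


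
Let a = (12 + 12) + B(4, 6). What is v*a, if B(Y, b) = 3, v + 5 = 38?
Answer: 891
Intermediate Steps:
v = 33 (v = -5 + 38 = 33)
a = 27 (a = (12 + 12) + 3 = 24 + 3 = 27)
v*a = 33*27 = 891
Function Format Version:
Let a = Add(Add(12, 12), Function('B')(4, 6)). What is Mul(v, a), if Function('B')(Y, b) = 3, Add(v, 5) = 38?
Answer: 891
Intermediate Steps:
v = 33 (v = Add(-5, 38) = 33)
a = 27 (a = Add(Add(12, 12), 3) = Add(24, 3) = 27)
Mul(v, a) = Mul(33, 27) = 891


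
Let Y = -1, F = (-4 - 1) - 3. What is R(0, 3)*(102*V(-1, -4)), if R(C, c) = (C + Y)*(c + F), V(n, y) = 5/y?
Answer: -1275/2 ≈ -637.50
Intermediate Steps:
F = -8 (F = -5 - 3 = -8)
R(C, c) = (-1 + C)*(-8 + c) (R(C, c) = (C - 1)*(c - 8) = (-1 + C)*(-8 + c))
R(0, 3)*(102*V(-1, -4)) = (8 - 1*3 - 8*0 + 0*3)*(102*(5/(-4))) = (8 - 3 + 0 + 0)*(102*(5*(-1/4))) = 5*(102*(-5/4)) = 5*(-255/2) = -1275/2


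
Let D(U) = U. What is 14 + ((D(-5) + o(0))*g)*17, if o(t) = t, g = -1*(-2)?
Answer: -156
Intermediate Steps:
g = 2
14 + ((D(-5) + o(0))*g)*17 = 14 + ((-5 + 0)*2)*17 = 14 - 5*2*17 = 14 - 10*17 = 14 - 170 = -156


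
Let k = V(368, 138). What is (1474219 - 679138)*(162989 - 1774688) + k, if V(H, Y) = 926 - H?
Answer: -1281431252061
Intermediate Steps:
k = 558 (k = 926 - 1*368 = 926 - 368 = 558)
(1474219 - 679138)*(162989 - 1774688) + k = (1474219 - 679138)*(162989 - 1774688) + 558 = 795081*(-1611699) + 558 = -1281431252619 + 558 = -1281431252061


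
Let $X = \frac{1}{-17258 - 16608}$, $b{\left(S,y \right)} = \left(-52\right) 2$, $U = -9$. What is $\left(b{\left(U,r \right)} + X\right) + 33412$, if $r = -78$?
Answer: $\frac{1128008727}{33866} \approx 33308.0$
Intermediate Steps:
$b{\left(S,y \right)} = -104$
$X = - \frac{1}{33866}$ ($X = \frac{1}{-33866} = - \frac{1}{33866} \approx -2.9528 \cdot 10^{-5}$)
$\left(b{\left(U,r \right)} + X\right) + 33412 = \left(-104 - \frac{1}{33866}\right) + 33412 = - \frac{3522065}{33866} + 33412 = \frac{1128008727}{33866}$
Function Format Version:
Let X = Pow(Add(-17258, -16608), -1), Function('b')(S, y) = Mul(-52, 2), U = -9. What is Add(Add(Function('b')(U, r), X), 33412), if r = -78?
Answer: Rational(1128008727, 33866) ≈ 33308.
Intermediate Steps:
Function('b')(S, y) = -104
X = Rational(-1, 33866) (X = Pow(-33866, -1) = Rational(-1, 33866) ≈ -2.9528e-5)
Add(Add(Function('b')(U, r), X), 33412) = Add(Add(-104, Rational(-1, 33866)), 33412) = Add(Rational(-3522065, 33866), 33412) = Rational(1128008727, 33866)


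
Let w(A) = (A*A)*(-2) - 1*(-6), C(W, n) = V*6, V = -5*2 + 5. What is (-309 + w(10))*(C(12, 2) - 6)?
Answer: 18108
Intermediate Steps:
V = -5 (V = -10 + 5 = -5)
C(W, n) = -30 (C(W, n) = -5*6 = -30)
w(A) = 6 - 2*A**2 (w(A) = A**2*(-2) + 6 = -2*A**2 + 6 = 6 - 2*A**2)
(-309 + w(10))*(C(12, 2) - 6) = (-309 + (6 - 2*10**2))*(-30 - 6) = (-309 + (6 - 2*100))*(-36) = (-309 + (6 - 200))*(-36) = (-309 - 194)*(-36) = -503*(-36) = 18108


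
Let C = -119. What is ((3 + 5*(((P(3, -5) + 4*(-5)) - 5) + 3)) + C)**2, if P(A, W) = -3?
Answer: 58081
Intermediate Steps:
((3 + 5*(((P(3, -5) + 4*(-5)) - 5) + 3)) + C)**2 = ((3 + 5*(((-3 + 4*(-5)) - 5) + 3)) - 119)**2 = ((3 + 5*(((-3 - 20) - 5) + 3)) - 119)**2 = ((3 + 5*((-23 - 5) + 3)) - 119)**2 = ((3 + 5*(-28 + 3)) - 119)**2 = ((3 + 5*(-25)) - 119)**2 = ((3 - 125) - 119)**2 = (-122 - 119)**2 = (-241)**2 = 58081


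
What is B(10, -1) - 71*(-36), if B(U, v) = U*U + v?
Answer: 2655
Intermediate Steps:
B(U, v) = v + U² (B(U, v) = U² + v = v + U²)
B(10, -1) - 71*(-36) = (-1 + 10²) - 71*(-36) = (-1 + 100) + 2556 = 99 + 2556 = 2655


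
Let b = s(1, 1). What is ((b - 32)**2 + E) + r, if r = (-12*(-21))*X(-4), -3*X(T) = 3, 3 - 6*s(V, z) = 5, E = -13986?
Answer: -118733/9 ≈ -13193.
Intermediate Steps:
s(V, z) = -1/3 (s(V, z) = 1/2 - 1/6*5 = 1/2 - 5/6 = -1/3)
X(T) = -1 (X(T) = -1/3*3 = -1)
b = -1/3 ≈ -0.33333
r = -252 (r = -12*(-21)*(-1) = 252*(-1) = -252)
((b - 32)**2 + E) + r = ((-1/3 - 32)**2 - 13986) - 252 = ((-97/3)**2 - 13986) - 252 = (9409/9 - 13986) - 252 = -116465/9 - 252 = -118733/9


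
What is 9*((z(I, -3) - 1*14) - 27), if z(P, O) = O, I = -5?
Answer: -396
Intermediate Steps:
9*((z(I, -3) - 1*14) - 27) = 9*((-3 - 1*14) - 27) = 9*((-3 - 14) - 27) = 9*(-17 - 27) = 9*(-44) = -396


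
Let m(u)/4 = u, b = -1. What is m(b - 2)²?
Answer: 144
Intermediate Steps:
m(u) = 4*u
m(b - 2)² = (4*(-1 - 2))² = (4*(-3))² = (-12)² = 144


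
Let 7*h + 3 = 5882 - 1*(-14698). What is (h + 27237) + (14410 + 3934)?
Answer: 339644/7 ≈ 48521.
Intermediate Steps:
h = 20577/7 (h = -3/7 + (5882 - 1*(-14698))/7 = -3/7 + (5882 + 14698)/7 = -3/7 + (⅐)*20580 = -3/7 + 2940 = 20577/7 ≈ 2939.6)
(h + 27237) + (14410 + 3934) = (20577/7 + 27237) + (14410 + 3934) = 211236/7 + 18344 = 339644/7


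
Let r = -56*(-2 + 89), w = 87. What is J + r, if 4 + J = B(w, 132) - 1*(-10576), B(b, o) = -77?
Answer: 5623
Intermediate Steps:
J = 10495 (J = -4 + (-77 - 1*(-10576)) = -4 + (-77 + 10576) = -4 + 10499 = 10495)
r = -4872 (r = -56*87 = -4872)
J + r = 10495 - 4872 = 5623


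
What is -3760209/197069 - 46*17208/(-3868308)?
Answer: -399712584505/21175655257 ≈ -18.876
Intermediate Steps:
-3760209/197069 - 46*17208/(-3868308) = -3760209*1/197069 - 791568*(-1/3868308) = -3760209/197069 + 21988/107453 = -399712584505/21175655257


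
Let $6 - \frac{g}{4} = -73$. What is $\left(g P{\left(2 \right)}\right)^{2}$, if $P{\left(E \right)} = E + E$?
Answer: $1597696$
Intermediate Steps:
$g = 316$ ($g = 24 - -292 = 24 + 292 = 316$)
$P{\left(E \right)} = 2 E$
$\left(g P{\left(2 \right)}\right)^{2} = \left(316 \cdot 2 \cdot 2\right)^{2} = \left(316 \cdot 4\right)^{2} = 1264^{2} = 1597696$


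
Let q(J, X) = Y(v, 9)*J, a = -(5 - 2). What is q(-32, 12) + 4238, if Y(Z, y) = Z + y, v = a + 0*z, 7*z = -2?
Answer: 4046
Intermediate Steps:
z = -2/7 (z = (1/7)*(-2) = -2/7 ≈ -0.28571)
a = -3 (a = -1*3 = -3)
v = -3 (v = -3 + 0*(-2/7) = -3 + 0 = -3)
q(J, X) = 6*J (q(J, X) = (-3 + 9)*J = 6*J)
q(-32, 12) + 4238 = 6*(-32) + 4238 = -192 + 4238 = 4046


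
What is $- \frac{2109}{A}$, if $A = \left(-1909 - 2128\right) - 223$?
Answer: $\frac{703}{1420} \approx 0.49507$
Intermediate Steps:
$A = -4260$ ($A = -4037 - 223 = -4260$)
$- \frac{2109}{A} = - \frac{2109}{-4260} = \left(-2109\right) \left(- \frac{1}{4260}\right) = \frac{703}{1420}$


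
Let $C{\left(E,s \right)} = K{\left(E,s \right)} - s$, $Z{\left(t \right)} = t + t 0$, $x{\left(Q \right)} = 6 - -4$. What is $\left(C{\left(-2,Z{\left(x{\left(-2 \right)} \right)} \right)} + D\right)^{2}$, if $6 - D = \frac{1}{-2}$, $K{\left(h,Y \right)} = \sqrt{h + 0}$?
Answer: $\frac{41}{4} - 7 i \sqrt{2} \approx 10.25 - 9.8995 i$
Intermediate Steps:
$K{\left(h,Y \right)} = \sqrt{h}$
$x{\left(Q \right)} = 10$ ($x{\left(Q \right)} = 6 + 4 = 10$)
$Z{\left(t \right)} = t$ ($Z{\left(t \right)} = t + 0 = t$)
$C{\left(E,s \right)} = \sqrt{E} - s$
$D = \frac{13}{2}$ ($D = 6 - \frac{1}{-2} = 6 - - \frac{1}{2} = 6 + \frac{1}{2} = \frac{13}{2} \approx 6.5$)
$\left(C{\left(-2,Z{\left(x{\left(-2 \right)} \right)} \right)} + D\right)^{2} = \left(\left(\sqrt{-2} - 10\right) + \frac{13}{2}\right)^{2} = \left(\left(i \sqrt{2} - 10\right) + \frac{13}{2}\right)^{2} = \left(\left(-10 + i \sqrt{2}\right) + \frac{13}{2}\right)^{2} = \left(- \frac{7}{2} + i \sqrt{2}\right)^{2}$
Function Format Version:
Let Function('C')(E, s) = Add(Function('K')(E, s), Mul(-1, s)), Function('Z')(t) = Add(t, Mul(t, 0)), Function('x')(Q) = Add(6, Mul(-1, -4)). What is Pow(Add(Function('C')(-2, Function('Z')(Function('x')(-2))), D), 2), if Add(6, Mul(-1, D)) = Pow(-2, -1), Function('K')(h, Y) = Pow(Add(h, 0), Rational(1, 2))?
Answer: Add(Rational(41, 4), Mul(-7, I, Pow(2, Rational(1, 2)))) ≈ Add(10.250, Mul(-9.8995, I))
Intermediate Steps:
Function('K')(h, Y) = Pow(h, Rational(1, 2))
Function('x')(Q) = 10 (Function('x')(Q) = Add(6, 4) = 10)
Function('Z')(t) = t (Function('Z')(t) = Add(t, 0) = t)
Function('C')(E, s) = Add(Pow(E, Rational(1, 2)), Mul(-1, s))
D = Rational(13, 2) (D = Add(6, Mul(-1, Pow(-2, -1))) = Add(6, Mul(-1, Rational(-1, 2))) = Add(6, Rational(1, 2)) = Rational(13, 2) ≈ 6.5000)
Pow(Add(Function('C')(-2, Function('Z')(Function('x')(-2))), D), 2) = Pow(Add(Add(Pow(-2, Rational(1, 2)), Mul(-1, 10)), Rational(13, 2)), 2) = Pow(Add(Add(Mul(I, Pow(2, Rational(1, 2))), -10), Rational(13, 2)), 2) = Pow(Add(Add(-10, Mul(I, Pow(2, Rational(1, 2)))), Rational(13, 2)), 2) = Pow(Add(Rational(-7, 2), Mul(I, Pow(2, Rational(1, 2)))), 2)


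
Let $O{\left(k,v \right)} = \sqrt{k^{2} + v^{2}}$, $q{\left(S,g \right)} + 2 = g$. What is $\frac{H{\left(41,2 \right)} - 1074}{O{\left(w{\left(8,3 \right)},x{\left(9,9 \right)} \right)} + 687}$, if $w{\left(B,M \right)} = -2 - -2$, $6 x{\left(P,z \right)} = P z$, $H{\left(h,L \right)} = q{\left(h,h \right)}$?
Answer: $- \frac{690}{467} \approx -1.4775$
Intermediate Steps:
$q{\left(S,g \right)} = -2 + g$
$H{\left(h,L \right)} = -2 + h$
$x{\left(P,z \right)} = \frac{P z}{6}$
$w{\left(B,M \right)} = 0$ ($w{\left(B,M \right)} = -2 + 2 = 0$)
$\frac{H{\left(41,2 \right)} - 1074}{O{\left(w{\left(8,3 \right)},x{\left(9,9 \right)} \right)} + 687} = \frac{\left(-2 + 41\right) - 1074}{\sqrt{0^{2} + \left(\frac{1}{6} \cdot 9 \cdot 9\right)^{2}} + 687} = \frac{39 - 1074}{\sqrt{0 + \left(\frac{27}{2}\right)^{2}} + 687} = - \frac{1035}{\sqrt{0 + \frac{729}{4}} + 687} = - \frac{1035}{\sqrt{\frac{729}{4}} + 687} = - \frac{1035}{\frac{27}{2} + 687} = - \frac{1035}{\frac{1401}{2}} = \left(-1035\right) \frac{2}{1401} = - \frac{690}{467}$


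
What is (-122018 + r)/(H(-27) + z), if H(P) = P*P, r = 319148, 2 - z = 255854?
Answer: -65710/85041 ≈ -0.77269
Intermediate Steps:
z = -255852 (z = 2 - 1*255854 = 2 - 255854 = -255852)
H(P) = P²
(-122018 + r)/(H(-27) + z) = (-122018 + 319148)/((-27)² - 255852) = 197130/(729 - 255852) = 197130/(-255123) = 197130*(-1/255123) = -65710/85041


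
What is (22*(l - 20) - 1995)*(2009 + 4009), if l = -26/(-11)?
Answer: -14340894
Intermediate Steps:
l = 26/11 (l = -26*(-1/11) = 26/11 ≈ 2.3636)
(22*(l - 20) - 1995)*(2009 + 4009) = (22*(26/11 - 20) - 1995)*(2009 + 4009) = (22*(-194/11) - 1995)*6018 = (-388 - 1995)*6018 = -2383*6018 = -14340894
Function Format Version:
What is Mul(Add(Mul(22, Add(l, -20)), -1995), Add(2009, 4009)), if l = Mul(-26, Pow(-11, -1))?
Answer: -14340894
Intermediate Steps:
l = Rational(26, 11) (l = Mul(-26, Rational(-1, 11)) = Rational(26, 11) ≈ 2.3636)
Mul(Add(Mul(22, Add(l, -20)), -1995), Add(2009, 4009)) = Mul(Add(Mul(22, Add(Rational(26, 11), -20)), -1995), Add(2009, 4009)) = Mul(Add(Mul(22, Rational(-194, 11)), -1995), 6018) = Mul(Add(-388, -1995), 6018) = Mul(-2383, 6018) = -14340894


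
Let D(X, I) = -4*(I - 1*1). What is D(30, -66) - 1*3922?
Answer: -3654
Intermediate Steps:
D(X, I) = 4 - 4*I (D(X, I) = -4*(I - 1) = -4*(-1 + I) = 4 - 4*I)
D(30, -66) - 1*3922 = (4 - 4*(-66)) - 1*3922 = (4 + 264) - 3922 = 268 - 3922 = -3654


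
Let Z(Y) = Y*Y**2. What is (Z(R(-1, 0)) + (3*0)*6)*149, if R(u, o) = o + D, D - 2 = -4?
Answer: -1192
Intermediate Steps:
D = -2 (D = 2 - 4 = -2)
R(u, o) = -2 + o (R(u, o) = o - 2 = -2 + o)
Z(Y) = Y**3
(Z(R(-1, 0)) + (3*0)*6)*149 = ((-2 + 0)**3 + (3*0)*6)*149 = ((-2)**3 + 0*6)*149 = (-8 + 0)*149 = -8*149 = -1192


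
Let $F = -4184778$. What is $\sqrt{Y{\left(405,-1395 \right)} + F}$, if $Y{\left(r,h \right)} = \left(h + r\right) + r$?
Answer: $i \sqrt{4185363} \approx 2045.8 i$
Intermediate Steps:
$Y{\left(r,h \right)} = h + 2 r$
$\sqrt{Y{\left(405,-1395 \right)} + F} = \sqrt{\left(-1395 + 2 \cdot 405\right) - 4184778} = \sqrt{\left(-1395 + 810\right) - 4184778} = \sqrt{-585 - 4184778} = \sqrt{-4185363} = i \sqrt{4185363}$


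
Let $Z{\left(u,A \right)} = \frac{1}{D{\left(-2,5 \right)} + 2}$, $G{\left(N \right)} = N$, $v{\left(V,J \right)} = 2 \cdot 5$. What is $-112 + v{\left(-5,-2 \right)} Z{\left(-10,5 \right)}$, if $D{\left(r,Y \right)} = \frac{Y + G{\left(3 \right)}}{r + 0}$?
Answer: $-117$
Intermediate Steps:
$v{\left(V,J \right)} = 10$
$D{\left(r,Y \right)} = \frac{3 + Y}{r}$ ($D{\left(r,Y \right)} = \frac{Y + 3}{r + 0} = \frac{3 + Y}{r}$)
$Z{\left(u,A \right)} = - \frac{1}{2}$ ($Z{\left(u,A \right)} = \frac{1}{\frac{3 + 5}{-2} + 2} = \frac{1}{\left(- \frac{1}{2}\right) 8 + 2} = \frac{1}{-4 + 2} = \frac{1}{-2} = - \frac{1}{2}$)
$-112 + v{\left(-5,-2 \right)} Z{\left(-10,5 \right)} = -112 + 10 \left(- \frac{1}{2}\right) = -112 - 5 = -117$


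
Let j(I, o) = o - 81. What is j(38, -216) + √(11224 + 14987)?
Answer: -297 + √26211 ≈ -135.10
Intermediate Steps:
j(I, o) = -81 + o
j(38, -216) + √(11224 + 14987) = (-81 - 216) + √(11224 + 14987) = -297 + √26211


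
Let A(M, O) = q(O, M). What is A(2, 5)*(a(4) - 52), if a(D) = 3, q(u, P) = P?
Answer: -98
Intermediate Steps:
A(M, O) = M
A(2, 5)*(a(4) - 52) = 2*(3 - 52) = 2*(-49) = -98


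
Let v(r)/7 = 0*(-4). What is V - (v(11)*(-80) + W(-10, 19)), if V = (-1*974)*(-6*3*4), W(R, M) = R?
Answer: 70138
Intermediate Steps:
v(r) = 0 (v(r) = 7*(0*(-4)) = 7*0 = 0)
V = 70128 (V = -(-17532)*4 = -974*(-72) = 70128)
V - (v(11)*(-80) + W(-10, 19)) = 70128 - (0*(-80) - 10) = 70128 - (0 - 10) = 70128 - 1*(-10) = 70128 + 10 = 70138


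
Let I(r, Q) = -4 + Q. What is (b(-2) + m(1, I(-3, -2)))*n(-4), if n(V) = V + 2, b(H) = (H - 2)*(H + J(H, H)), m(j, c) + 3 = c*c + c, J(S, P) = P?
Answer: -86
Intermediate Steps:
m(j, c) = -3 + c + c**2 (m(j, c) = -3 + (c*c + c) = -3 + (c**2 + c) = -3 + (c + c**2) = -3 + c + c**2)
b(H) = 2*H*(-2 + H) (b(H) = (H - 2)*(H + H) = (-2 + H)*(2*H) = 2*H*(-2 + H))
n(V) = 2 + V
(b(-2) + m(1, I(-3, -2)))*n(-4) = (2*(-2)*(-2 - 2) + (-3 + (-4 - 2) + (-4 - 2)**2))*(2 - 4) = (2*(-2)*(-4) + (-3 - 6 + (-6)**2))*(-2) = (16 + (-3 - 6 + 36))*(-2) = (16 + 27)*(-2) = 43*(-2) = -86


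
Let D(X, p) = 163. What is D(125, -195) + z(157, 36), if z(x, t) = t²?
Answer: 1459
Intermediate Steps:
D(125, -195) + z(157, 36) = 163 + 36² = 163 + 1296 = 1459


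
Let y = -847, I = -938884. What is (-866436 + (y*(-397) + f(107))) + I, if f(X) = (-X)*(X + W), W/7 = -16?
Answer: -1468526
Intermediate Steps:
W = -112 (W = 7*(-16) = -112)
f(X) = -X*(-112 + X) (f(X) = (-X)*(X - 112) = (-X)*(-112 + X) = -X*(-112 + X))
(-866436 + (y*(-397) + f(107))) + I = (-866436 + (-847*(-397) + 107*(112 - 1*107))) - 938884 = (-866436 + (336259 + 107*(112 - 107))) - 938884 = (-866436 + (336259 + 107*5)) - 938884 = (-866436 + (336259 + 535)) - 938884 = (-866436 + 336794) - 938884 = -529642 - 938884 = -1468526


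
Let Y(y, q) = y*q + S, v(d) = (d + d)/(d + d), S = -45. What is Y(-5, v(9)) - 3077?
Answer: -3127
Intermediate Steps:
v(d) = 1 (v(d) = (2*d)/((2*d)) = (2*d)*(1/(2*d)) = 1)
Y(y, q) = -45 + q*y (Y(y, q) = y*q - 45 = q*y - 45 = -45 + q*y)
Y(-5, v(9)) - 3077 = (-45 + 1*(-5)) - 3077 = (-45 - 5) - 3077 = -50 - 3077 = -3127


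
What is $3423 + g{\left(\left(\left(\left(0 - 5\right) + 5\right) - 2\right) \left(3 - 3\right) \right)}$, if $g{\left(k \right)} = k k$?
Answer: $3423$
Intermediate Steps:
$g{\left(k \right)} = k^{2}$
$3423 + g{\left(\left(\left(\left(0 - 5\right) + 5\right) - 2\right) \left(3 - 3\right) \right)} = 3423 + \left(\left(\left(\left(0 - 5\right) + 5\right) - 2\right) \left(3 - 3\right)\right)^{2} = 3423 + \left(\left(\left(-5 + 5\right) - 2\right) 0\right)^{2} = 3423 + \left(\left(0 - 2\right) 0\right)^{2} = 3423 + \left(\left(-2\right) 0\right)^{2} = 3423 + 0^{2} = 3423 + 0 = 3423$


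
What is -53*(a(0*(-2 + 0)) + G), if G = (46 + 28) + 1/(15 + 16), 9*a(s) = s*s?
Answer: -121635/31 ≈ -3923.7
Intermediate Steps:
a(s) = s²/9 (a(s) = (s*s)/9 = s²/9)
G = 2295/31 (G = 74 + 1/31 = 2295/31 ≈ 74.032)
-53*(a(0*(-2 + 0)) + G) = -53*((0*(-2 + 0))²/9 + 2295/31) = -53*((0*(-2))²/9 + 2295/31) = -53*((⅑)*0² + 2295/31) = -53*((⅑)*0 + 2295/31) = -53*(0 + 2295/31) = -53*2295/31 = -121635/31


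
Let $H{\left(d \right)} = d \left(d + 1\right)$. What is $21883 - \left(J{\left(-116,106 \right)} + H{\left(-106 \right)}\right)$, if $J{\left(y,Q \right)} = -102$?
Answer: $10855$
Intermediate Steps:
$H{\left(d \right)} = d \left(1 + d\right)$
$21883 - \left(J{\left(-116,106 \right)} + H{\left(-106 \right)}\right) = 21883 - \left(-102 - 106 \left(1 - 106\right)\right) = 21883 - \left(-102 - -11130\right) = 21883 - \left(-102 + 11130\right) = 21883 - 11028 = 10855$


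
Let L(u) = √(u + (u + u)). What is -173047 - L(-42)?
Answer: -173047 - 3*I*√14 ≈ -1.7305e+5 - 11.225*I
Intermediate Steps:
L(u) = √3*√u (L(u) = √(u + 2*u) = √(3*u) = √3*√u)
-173047 - L(-42) = -173047 - √3*√(-42) = -173047 - √3*I*√42 = -173047 - 3*I*√14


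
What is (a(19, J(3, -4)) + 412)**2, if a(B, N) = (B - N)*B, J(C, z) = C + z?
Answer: 627264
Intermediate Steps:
a(B, N) = B*(B - N)
(a(19, J(3, -4)) + 412)**2 = (19*(19 - (3 - 4)) + 412)**2 = (19*(19 - 1*(-1)) + 412)**2 = (19*(19 + 1) + 412)**2 = (19*20 + 412)**2 = (380 + 412)**2 = 792**2 = 627264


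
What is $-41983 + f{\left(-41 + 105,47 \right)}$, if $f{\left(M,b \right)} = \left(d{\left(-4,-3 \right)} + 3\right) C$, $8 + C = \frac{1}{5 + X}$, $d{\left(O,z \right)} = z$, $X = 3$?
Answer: $-41983$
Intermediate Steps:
$C = - \frac{63}{8}$ ($C = -8 + \frac{1}{5 + 3} = -8 + \frac{1}{8} = - \frac{63}{8} \approx -7.875$)
$f{\left(M,b \right)} = 0$ ($f{\left(M,b \right)} = \left(-3 + 3\right) \left(- \frac{63}{8}\right) = 0 \left(- \frac{63}{8}\right) = 0$)
$-41983 + f{\left(-41 + 105,47 \right)} = -41983 + 0 = -41983$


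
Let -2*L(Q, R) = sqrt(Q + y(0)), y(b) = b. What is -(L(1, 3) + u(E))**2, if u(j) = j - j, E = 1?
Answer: -1/4 ≈ -0.25000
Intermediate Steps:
u(j) = 0
L(Q, R) = -sqrt(Q)/2 (L(Q, R) = -sqrt(Q + 0)/2 = -sqrt(Q)/2)
-(L(1, 3) + u(E))**2 = -(-sqrt(1)/2 + 0)**2 = -(-1/2*1 + 0)**2 = -(-1/2 + 0)**2 = -(-1/2)**2 = -1*1/4 = -1/4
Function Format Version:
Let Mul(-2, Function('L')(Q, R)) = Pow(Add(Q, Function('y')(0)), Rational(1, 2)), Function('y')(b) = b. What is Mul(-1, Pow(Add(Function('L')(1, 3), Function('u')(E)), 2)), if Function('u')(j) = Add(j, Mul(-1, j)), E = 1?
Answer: Rational(-1, 4) ≈ -0.25000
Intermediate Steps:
Function('u')(j) = 0
Function('L')(Q, R) = Mul(Rational(-1, 2), Pow(Q, Rational(1, 2))) (Function('L')(Q, R) = Mul(Rational(-1, 2), Pow(Add(Q, 0), Rational(1, 2))) = Mul(Rational(-1, 2), Pow(Q, Rational(1, 2))))
Mul(-1, Pow(Add(Function('L')(1, 3), Function('u')(E)), 2)) = Mul(-1, Pow(Add(Mul(Rational(-1, 2), Pow(1, Rational(1, 2))), 0), 2)) = Mul(-1, Pow(Add(Mul(Rational(-1, 2), 1), 0), 2)) = Mul(-1, Pow(Add(Rational(-1, 2), 0), 2)) = Mul(-1, Pow(Rational(-1, 2), 2)) = Mul(-1, Rational(1, 4)) = Rational(-1, 4)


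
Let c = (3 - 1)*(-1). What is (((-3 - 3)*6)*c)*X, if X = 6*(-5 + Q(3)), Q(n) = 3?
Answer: -864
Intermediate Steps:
c = -2 (c = 2*(-1) = -2)
X = -12 (X = 6*(-5 + 3) = 6*(-2) = -12)
(((-3 - 3)*6)*c)*X = (((-3 - 3)*6)*(-2))*(-12) = (-6*6*(-2))*(-12) = -36*(-2)*(-12) = 72*(-12) = -864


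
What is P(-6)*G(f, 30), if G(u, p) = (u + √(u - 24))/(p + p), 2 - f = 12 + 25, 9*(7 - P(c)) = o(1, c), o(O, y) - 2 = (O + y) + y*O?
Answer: -14/3 + 2*I*√59/15 ≈ -4.6667 + 1.0242*I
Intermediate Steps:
o(O, y) = 2 + O + y + O*y (o(O, y) = 2 + ((O + y) + y*O) = 2 + ((O + y) + O*y) = 2 + (O + y + O*y) = 2 + O + y + O*y)
P(c) = 20/3 - 2*c/9 (P(c) = 7 - (2 + 1 + c + 1*c)/9 = 7 - (2 + 1 + c + c)/9 = 7 - (3 + 2*c)/9 = 7 + (-⅓ - 2*c/9) = 20/3 - 2*c/9)
f = -35 (f = 2 - (12 + 25) = 2 - 1*37 = 2 - 37 = -35)
G(u, p) = (u + √(-24 + u))/(2*p) (G(u, p) = (u + √(-24 + u))/((2*p)) = (u + √(-24 + u))*(1/(2*p)) = (u + √(-24 + u))/(2*p))
P(-6)*G(f, 30) = (20/3 - 2/9*(-6))*((½)*(-35 + √(-24 - 35))/30) = (20/3 + 4/3)*((½)*(1/30)*(-35 + √(-59))) = 8*((½)*(1/30)*(-35 + I*√59)) = 8*(-7/12 + I*√59/60) = -14/3 + 2*I*√59/15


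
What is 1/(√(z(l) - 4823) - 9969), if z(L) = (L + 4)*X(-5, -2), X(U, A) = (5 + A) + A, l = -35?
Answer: -3323/33128605 - I*√4854/99385815 ≈ -0.00010031 - 7.0101e-7*I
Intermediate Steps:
X(U, A) = 5 + 2*A
z(L) = 4 + L (z(L) = (L + 4)*(5 + 2*(-2)) = (4 + L)*(5 - 4) = (4 + L)*1 = 4 + L)
1/(√(z(l) - 4823) - 9969) = 1/(√((4 - 35) - 4823) - 9969) = 1/(√(-31 - 4823) - 9969) = 1/(√(-4854) - 9969) = 1/(I*√4854 - 9969) = 1/(-9969 + I*√4854)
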